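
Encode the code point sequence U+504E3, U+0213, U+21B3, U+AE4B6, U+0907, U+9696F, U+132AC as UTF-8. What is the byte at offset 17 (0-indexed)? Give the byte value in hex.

U+504E3 → 4-byte form F1 90 93 A3 at offsets 0–3.
U+0213 → 2-byte form C8 93 at offsets 4–5.
U+21B3 → 3-byte form E2 86 B3 at offsets 6–8.
U+AE4B6 → 4-byte form F2 AE 92 B6 at offsets 9–12.
U+0907 → 3-byte form E0 A4 87 at offsets 13–15.
U+9696F → 4-byte form F2 96 A5 AF at offsets 16–19.
Offset 17 falls in char 6's range; it's byte 2 of F2 96 A5 AF = 0x96.

0x96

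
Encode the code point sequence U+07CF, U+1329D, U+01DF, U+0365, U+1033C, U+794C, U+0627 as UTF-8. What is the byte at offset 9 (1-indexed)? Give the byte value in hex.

1-indexed offset 9 is 0-indexed offset 8.
U+07CF → 2-byte form DF 8F at offsets 0–1.
U+1329D → 4-byte form F0 93 8A 9D at offsets 2–5.
U+01DF → 2-byte form C7 9F at offsets 6–7.
U+0365 → 2-byte form CD A5 at offsets 8–9.
Offset 8 falls in char 4's range; it's byte 1 of CD A5 = 0xCD.

0xCD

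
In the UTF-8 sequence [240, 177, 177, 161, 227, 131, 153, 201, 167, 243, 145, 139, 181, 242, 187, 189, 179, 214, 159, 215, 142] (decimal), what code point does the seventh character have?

Offset 0: leading byte 0xF0 = 11110000 → 4-byte char #1 = F0 B1 B1 A1.
Offset 4: leading byte 0xE3 = 11100011 → 3-byte char #2 = E3 83 99.
Offset 7: leading byte 0xC9 = 11001001 → 2-byte char #3 = C9 A7.
Offset 9: leading byte 0xF3 = 11110011 → 4-byte char #4 = F3 91 8B B5.
Offset 13: leading byte 0xF2 = 11110010 → 4-byte char #5 = F2 BB BD B3.
Offset 17: leading byte 0xD6 = 11010110 → 2-byte char #6 = D6 9F.
Offset 19: leading byte 0xD7 = 11010111 → 2-byte char #7 = D7 8E.
Leading byte 0xD7 = 11010111 matches 110xxxxx → 2-byte sequence.
Byte 1: 0xD7 = 11010111, payload 10111 (5 bits).
Byte 2: 0x8E = 10001110 (10xxxxxx ✓), payload 001110.
Concatenate: 10111001110 = 0x5CE (11 bits → U+05CE).

U+05CE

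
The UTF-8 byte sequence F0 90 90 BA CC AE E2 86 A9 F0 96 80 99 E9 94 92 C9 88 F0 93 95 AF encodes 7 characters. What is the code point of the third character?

Offset 0: leading byte 0xF0 = 11110000 → 4-byte char #1 = F0 90 90 BA.
Offset 4: leading byte 0xCC = 11001100 → 2-byte char #2 = CC AE.
Offset 6: leading byte 0xE2 = 11100010 → 3-byte char #3 = E2 86 A9.
Leading byte 0xE2 = 11100010 matches 1110xxxx → 3-byte sequence.
Byte 1: 0xE2 = 11100010, payload 0010 (4 bits).
Byte 2: 0x86 = 10000110 (10xxxxxx ✓), payload 000110.
Byte 3: 0xA9 = 10101001 (10xxxxxx ✓), payload 101001.
Concatenate: 0010000110101001 = 0x21A9 (16 bits → U+21A9).

U+21A9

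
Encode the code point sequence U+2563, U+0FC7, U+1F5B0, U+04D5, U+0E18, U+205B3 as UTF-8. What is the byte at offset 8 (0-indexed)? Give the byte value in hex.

U+2563 → 3-byte form E2 95 A3 at offsets 0–2.
U+0FC7 → 3-byte form E0 BF 87 at offsets 3–5.
U+1F5B0 → 4-byte form F0 9F 96 B0 at offsets 6–9.
Offset 8 falls in char 3's range; it's byte 3 of F0 9F 96 B0 = 0x96.

0x96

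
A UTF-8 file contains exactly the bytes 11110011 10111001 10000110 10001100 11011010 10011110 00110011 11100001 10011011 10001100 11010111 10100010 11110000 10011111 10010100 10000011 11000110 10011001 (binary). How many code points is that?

Byte at offset 0: 0xF3 = 11110011 → 4-byte char (#1). Advance 4.
Byte at offset 4: 0xDA = 11011010 → 2-byte char (#2). Advance 2.
Byte at offset 6: 0x33 = 00110011 → 1-byte char (#3). Advance 1.
Byte at offset 7: 0xE1 = 11100001 → 3-byte char (#4). Advance 3.
Byte at offset 10: 0xD7 = 11010111 → 2-byte char (#5). Advance 2.
Byte at offset 12: 0xF0 = 11110000 → 4-byte char (#6). Advance 4.
Byte at offset 16: 0xC6 = 11000110 → 2-byte char (#7). Advance 2.
Reached end at offset 18 after 7 code points.

7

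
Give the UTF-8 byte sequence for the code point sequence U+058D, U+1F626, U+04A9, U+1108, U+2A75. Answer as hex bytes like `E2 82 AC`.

D6 8D F0 9F 98 A6 D2 A9 E1 84 88 E2 A9 B5

U+058D: 2-byte form → D6 8D.
U+1F626: 4-byte form → F0 9F 98 A6.
U+04A9: 2-byte form → D2 A9.
U+1108: 3-byte form → E1 84 88.
U+2A75: 3-byte form → E2 A9 B5.
Concatenated (14 bytes): D6 8D F0 9F 98 A6 D2 A9 E1 84 88 E2 A9 B5.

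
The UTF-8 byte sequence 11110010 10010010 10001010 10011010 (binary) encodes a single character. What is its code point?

U+9229A

Leading byte 0xF2 = 11110010 matches 11110xxx → 4-byte sequence.
Byte 1: 0xF2 = 11110010, payload 010 (3 bits).
Byte 2: 0x92 = 10010010 (10xxxxxx ✓), payload 010010.
Byte 3: 0x8A = 10001010 (10xxxxxx ✓), payload 001010.
Byte 4: 0x9A = 10011010 (10xxxxxx ✓), payload 011010.
Concatenate: 010010010001010011010 = 0x9229A (21 bits → U+9229A).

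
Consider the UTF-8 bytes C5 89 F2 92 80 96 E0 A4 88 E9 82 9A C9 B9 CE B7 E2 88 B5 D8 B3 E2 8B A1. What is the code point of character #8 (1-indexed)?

U+0633

Offset 0: leading byte 0xC5 = 11000101 → 2-byte char #1 = C5 89.
Offset 2: leading byte 0xF2 = 11110010 → 4-byte char #2 = F2 92 80 96.
Offset 6: leading byte 0xE0 = 11100000 → 3-byte char #3 = E0 A4 88.
Offset 9: leading byte 0xE9 = 11101001 → 3-byte char #4 = E9 82 9A.
Offset 12: leading byte 0xC9 = 11001001 → 2-byte char #5 = C9 B9.
Offset 14: leading byte 0xCE = 11001110 → 2-byte char #6 = CE B7.
Offset 16: leading byte 0xE2 = 11100010 → 3-byte char #7 = E2 88 B5.
Offset 19: leading byte 0xD8 = 11011000 → 2-byte char #8 = D8 B3.
Leading byte 0xD8 = 11011000 matches 110xxxxx → 2-byte sequence.
Byte 1: 0xD8 = 11011000, payload 11000 (5 bits).
Byte 2: 0xB3 = 10110011 (10xxxxxx ✓), payload 110011.
Concatenate: 11000110011 = 0x633 (11 bits → U+0633).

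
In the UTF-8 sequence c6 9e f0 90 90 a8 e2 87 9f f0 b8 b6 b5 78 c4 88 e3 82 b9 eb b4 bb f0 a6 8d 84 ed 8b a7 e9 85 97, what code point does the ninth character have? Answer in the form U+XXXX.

U+26344

Offset 0: leading byte 0xC6 = 11000110 → 2-byte char #1 = C6 9E.
Offset 2: leading byte 0xF0 = 11110000 → 4-byte char #2 = F0 90 90 A8.
Offset 6: leading byte 0xE2 = 11100010 → 3-byte char #3 = E2 87 9F.
Offset 9: leading byte 0xF0 = 11110000 → 4-byte char #4 = F0 B8 B6 B5.
Offset 13: leading byte 0x78 = 01111000 → 1-byte char #5 = 78.
Offset 14: leading byte 0xC4 = 11000100 → 2-byte char #6 = C4 88.
Offset 16: leading byte 0xE3 = 11100011 → 3-byte char #7 = E3 82 B9.
Offset 19: leading byte 0xEB = 11101011 → 3-byte char #8 = EB B4 BB.
Offset 22: leading byte 0xF0 = 11110000 → 4-byte char #9 = F0 A6 8D 84.
Leading byte 0xF0 = 11110000 matches 11110xxx → 4-byte sequence.
Byte 1: 0xF0 = 11110000, payload 000 (3 bits).
Byte 2: 0xA6 = 10100110 (10xxxxxx ✓), payload 100110.
Byte 3: 0x8D = 10001101 (10xxxxxx ✓), payload 001101.
Byte 4: 0x84 = 10000100 (10xxxxxx ✓), payload 000100.
Concatenate: 000100110001101000100 = 0x26344 (21 bits → U+26344).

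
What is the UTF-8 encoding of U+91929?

F2 91 A4 A9

U+91929 = 0x91929 = 596265 decimal. In range U+10000–U+10FFFF → 4-byte form: 11110xxx 10xxxxxx 10xxxxxx 10xxxxxx.
Binary (21 bits): 010010001100100101001.
Split 3+6+6+6: 010 | 010001 | 100100 | 101001.
Byte 1: 11110010 = 0xF2.
Byte 2: 10010001 = 0x91.
Byte 3: 10100100 = 0xA4.
Byte 4: 10101001 = 0xA9.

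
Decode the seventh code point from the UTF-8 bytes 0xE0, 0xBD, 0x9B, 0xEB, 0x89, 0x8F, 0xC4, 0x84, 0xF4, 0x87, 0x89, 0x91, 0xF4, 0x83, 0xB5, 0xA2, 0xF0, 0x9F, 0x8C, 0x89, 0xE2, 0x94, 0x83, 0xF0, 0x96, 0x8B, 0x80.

U+2503

Offset 0: leading byte 0xE0 = 11100000 → 3-byte char #1 = E0 BD 9B.
Offset 3: leading byte 0xEB = 11101011 → 3-byte char #2 = EB 89 8F.
Offset 6: leading byte 0xC4 = 11000100 → 2-byte char #3 = C4 84.
Offset 8: leading byte 0xF4 = 11110100 → 4-byte char #4 = F4 87 89 91.
Offset 12: leading byte 0xF4 = 11110100 → 4-byte char #5 = F4 83 B5 A2.
Offset 16: leading byte 0xF0 = 11110000 → 4-byte char #6 = F0 9F 8C 89.
Offset 20: leading byte 0xE2 = 11100010 → 3-byte char #7 = E2 94 83.
Leading byte 0xE2 = 11100010 matches 1110xxxx → 3-byte sequence.
Byte 1: 0xE2 = 11100010, payload 0010 (4 bits).
Byte 2: 0x94 = 10010100 (10xxxxxx ✓), payload 010100.
Byte 3: 0x83 = 10000011 (10xxxxxx ✓), payload 000011.
Concatenate: 0010010100000011 = 0x2503 (16 bits → U+2503).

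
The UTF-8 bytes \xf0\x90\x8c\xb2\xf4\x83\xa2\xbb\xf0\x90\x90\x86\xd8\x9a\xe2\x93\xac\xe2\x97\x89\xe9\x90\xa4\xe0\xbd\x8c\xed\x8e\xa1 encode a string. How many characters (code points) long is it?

Byte at offset 0: 0xF0 = 11110000 → 4-byte char (#1). Advance 4.
Byte at offset 4: 0xF4 = 11110100 → 4-byte char (#2). Advance 4.
Byte at offset 8: 0xF0 = 11110000 → 4-byte char (#3). Advance 4.
Byte at offset 12: 0xD8 = 11011000 → 2-byte char (#4). Advance 2.
Byte at offset 14: 0xE2 = 11100010 → 3-byte char (#5). Advance 3.
Byte at offset 17: 0xE2 = 11100010 → 3-byte char (#6). Advance 3.
Byte at offset 20: 0xE9 = 11101001 → 3-byte char (#7). Advance 3.
Byte at offset 23: 0xE0 = 11100000 → 3-byte char (#8). Advance 3.
Byte at offset 26: 0xED = 11101101 → 3-byte char (#9). Advance 3.
Reached end at offset 29 after 9 code points.

9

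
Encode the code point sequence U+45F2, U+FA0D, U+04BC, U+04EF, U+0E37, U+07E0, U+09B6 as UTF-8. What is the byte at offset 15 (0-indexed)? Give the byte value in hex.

0xE0

U+45F2 → 3-byte form E4 97 B2 at offsets 0–2.
U+FA0D → 3-byte form EF A8 8D at offsets 3–5.
U+04BC → 2-byte form D2 BC at offsets 6–7.
U+04EF → 2-byte form D3 AF at offsets 8–9.
U+0E37 → 3-byte form E0 B8 B7 at offsets 10–12.
U+07E0 → 2-byte form DF A0 at offsets 13–14.
U+09B6 → 3-byte form E0 A6 B6 at offsets 15–17.
Offset 15 falls in char 7's range; it's byte 1 of E0 A6 B6 = 0xE0.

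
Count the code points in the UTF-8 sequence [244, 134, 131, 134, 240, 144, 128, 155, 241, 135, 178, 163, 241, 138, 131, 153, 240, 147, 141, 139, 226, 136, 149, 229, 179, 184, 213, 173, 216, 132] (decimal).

9

Byte at offset 0: 0xF4 = 11110100 → 4-byte char (#1). Advance 4.
Byte at offset 4: 0xF0 = 11110000 → 4-byte char (#2). Advance 4.
Byte at offset 8: 0xF1 = 11110001 → 4-byte char (#3). Advance 4.
Byte at offset 12: 0xF1 = 11110001 → 4-byte char (#4). Advance 4.
Byte at offset 16: 0xF0 = 11110000 → 4-byte char (#5). Advance 4.
Byte at offset 20: 0xE2 = 11100010 → 3-byte char (#6). Advance 3.
Byte at offset 23: 0xE5 = 11100101 → 3-byte char (#7). Advance 3.
Byte at offset 26: 0xD5 = 11010101 → 2-byte char (#8). Advance 2.
Byte at offset 28: 0xD8 = 11011000 → 2-byte char (#9). Advance 2.
Reached end at offset 30 after 9 code points.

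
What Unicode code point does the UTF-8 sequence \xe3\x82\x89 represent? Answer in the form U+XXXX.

U+3089

Leading byte 0xE3 = 11100011 matches 1110xxxx → 3-byte sequence.
Byte 1: 0xE3 = 11100011, payload 0011 (4 bits).
Byte 2: 0x82 = 10000010 (10xxxxxx ✓), payload 000010.
Byte 3: 0x89 = 10001001 (10xxxxxx ✓), payload 001001.
Concatenate: 0011000010001001 = 0x3089 (16 bits → U+3089).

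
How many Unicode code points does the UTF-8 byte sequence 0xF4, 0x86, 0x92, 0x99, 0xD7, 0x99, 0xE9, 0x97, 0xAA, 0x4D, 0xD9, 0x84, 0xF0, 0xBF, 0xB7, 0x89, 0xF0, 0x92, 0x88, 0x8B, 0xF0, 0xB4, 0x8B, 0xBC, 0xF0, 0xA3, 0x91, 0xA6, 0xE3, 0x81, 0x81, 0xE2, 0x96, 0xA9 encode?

11

Byte at offset 0: 0xF4 = 11110100 → 4-byte char (#1). Advance 4.
Byte at offset 4: 0xD7 = 11010111 → 2-byte char (#2). Advance 2.
Byte at offset 6: 0xE9 = 11101001 → 3-byte char (#3). Advance 3.
Byte at offset 9: 0x4D = 01001101 → 1-byte char (#4). Advance 1.
Byte at offset 10: 0xD9 = 11011001 → 2-byte char (#5). Advance 2.
Byte at offset 12: 0xF0 = 11110000 → 4-byte char (#6). Advance 4.
Byte at offset 16: 0xF0 = 11110000 → 4-byte char (#7). Advance 4.
Byte at offset 20: 0xF0 = 11110000 → 4-byte char (#8). Advance 4.
Byte at offset 24: 0xF0 = 11110000 → 4-byte char (#9). Advance 4.
Byte at offset 28: 0xE3 = 11100011 → 3-byte char (#10). Advance 3.
Byte at offset 31: 0xE2 = 11100010 → 3-byte char (#11). Advance 3.
Reached end at offset 34 after 11 code points.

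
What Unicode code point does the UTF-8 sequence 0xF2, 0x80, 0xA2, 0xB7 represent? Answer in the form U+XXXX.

U+808B7

Leading byte 0xF2 = 11110010 matches 11110xxx → 4-byte sequence.
Byte 1: 0xF2 = 11110010, payload 010 (3 bits).
Byte 2: 0x80 = 10000000 (10xxxxxx ✓), payload 000000.
Byte 3: 0xA2 = 10100010 (10xxxxxx ✓), payload 100010.
Byte 4: 0xB7 = 10110111 (10xxxxxx ✓), payload 110111.
Concatenate: 010000000100010110111 = 0x808B7 (21 bits → U+808B7).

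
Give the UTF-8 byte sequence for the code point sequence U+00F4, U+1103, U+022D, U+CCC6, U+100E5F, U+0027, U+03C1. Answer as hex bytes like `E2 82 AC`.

C3 B4 E1 84 83 C8 AD EC B3 86 F4 80 B9 9F 27 CF 81

U+00F4: 2-byte form → C3 B4.
U+1103: 3-byte form → E1 84 83.
U+022D: 2-byte form → C8 AD.
U+CCC6: 3-byte form → EC B3 86.
U+100E5F: 4-byte form → F4 80 B9 9F.
U+0027: 1-byte form → 27.
U+03C1: 2-byte form → CF 81.
Concatenated (17 bytes): C3 B4 E1 84 83 C8 AD EC B3 86 F4 80 B9 9F 27 CF 81.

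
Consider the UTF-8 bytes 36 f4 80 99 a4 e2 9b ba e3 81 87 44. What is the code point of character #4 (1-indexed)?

Offset 0: leading byte 0x36 = 00110110 → 1-byte char #1 = 36.
Offset 1: leading byte 0xF4 = 11110100 → 4-byte char #2 = F4 80 99 A4.
Offset 5: leading byte 0xE2 = 11100010 → 3-byte char #3 = E2 9B BA.
Offset 8: leading byte 0xE3 = 11100011 → 3-byte char #4 = E3 81 87.
Leading byte 0xE3 = 11100011 matches 1110xxxx → 3-byte sequence.
Byte 1: 0xE3 = 11100011, payload 0011 (4 bits).
Byte 2: 0x81 = 10000001 (10xxxxxx ✓), payload 000001.
Byte 3: 0x87 = 10000111 (10xxxxxx ✓), payload 000111.
Concatenate: 0011000001000111 = 0x3047 (16 bits → U+3047).

U+3047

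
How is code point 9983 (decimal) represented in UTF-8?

E2 9B BF

U+26FF = 0x26FF = 9983 decimal. In range U+0800–U+FFFF → 3-byte form: 1110xxxx 10xxxxxx 10xxxxxx.
Binary (16 bits): 0010011011111111.
Split 4+6+6: 0010 | 011011 | 111111.
Byte 1: 11100010 = 0xE2.
Byte 2: 10011011 = 0x9B.
Byte 3: 10111111 = 0xBF.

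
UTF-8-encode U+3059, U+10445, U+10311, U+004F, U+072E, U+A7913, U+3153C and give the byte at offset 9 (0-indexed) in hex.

0x8C

U+3059 → 3-byte form E3 81 99 at offsets 0–2.
U+10445 → 4-byte form F0 90 91 85 at offsets 3–6.
U+10311 → 4-byte form F0 90 8C 91 at offsets 7–10.
Offset 9 falls in char 3's range; it's byte 3 of F0 90 8C 91 = 0x8C.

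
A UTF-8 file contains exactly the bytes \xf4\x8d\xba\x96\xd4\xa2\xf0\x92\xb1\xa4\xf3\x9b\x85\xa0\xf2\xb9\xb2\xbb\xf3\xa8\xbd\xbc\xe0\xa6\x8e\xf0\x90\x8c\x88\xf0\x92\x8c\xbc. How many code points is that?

Byte at offset 0: 0xF4 = 11110100 → 4-byte char (#1). Advance 4.
Byte at offset 4: 0xD4 = 11010100 → 2-byte char (#2). Advance 2.
Byte at offset 6: 0xF0 = 11110000 → 4-byte char (#3). Advance 4.
Byte at offset 10: 0xF3 = 11110011 → 4-byte char (#4). Advance 4.
Byte at offset 14: 0xF2 = 11110010 → 4-byte char (#5). Advance 4.
Byte at offset 18: 0xF3 = 11110011 → 4-byte char (#6). Advance 4.
Byte at offset 22: 0xE0 = 11100000 → 3-byte char (#7). Advance 3.
Byte at offset 25: 0xF0 = 11110000 → 4-byte char (#8). Advance 4.
Byte at offset 29: 0xF0 = 11110000 → 4-byte char (#9). Advance 4.
Reached end at offset 33 after 9 code points.

9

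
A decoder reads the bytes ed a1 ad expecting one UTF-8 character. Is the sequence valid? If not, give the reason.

invalid (encodes a surrogate (U+D800–U+DFFF))

Structurally a 3-byte sequence; payload = 0xD86D.
But 0xD86D is in U+D800–U+DFFF, the surrogate range. Surrogates are not Unicode scalar values and are forbidden in UTF-8.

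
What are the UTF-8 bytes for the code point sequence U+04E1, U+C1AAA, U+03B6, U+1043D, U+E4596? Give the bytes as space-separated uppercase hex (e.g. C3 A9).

D3 A1 F3 81 AA AA CE B6 F0 90 90 BD F3 A4 96 96

U+04E1: 2-byte form → D3 A1.
U+C1AAA: 4-byte form → F3 81 AA AA.
U+03B6: 2-byte form → CE B6.
U+1043D: 4-byte form → F0 90 90 BD.
U+E4596: 4-byte form → F3 A4 96 96.
Concatenated (16 bytes): D3 A1 F3 81 AA AA CE B6 F0 90 90 BD F3 A4 96 96.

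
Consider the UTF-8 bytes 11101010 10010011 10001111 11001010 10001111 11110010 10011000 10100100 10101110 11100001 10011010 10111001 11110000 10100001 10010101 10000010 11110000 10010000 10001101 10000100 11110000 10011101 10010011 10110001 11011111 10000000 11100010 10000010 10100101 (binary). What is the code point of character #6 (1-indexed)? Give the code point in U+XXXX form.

Offset 0: leading byte 0xEA = 11101010 → 3-byte char #1 = EA 93 8F.
Offset 3: leading byte 0xCA = 11001010 → 2-byte char #2 = CA 8F.
Offset 5: leading byte 0xF2 = 11110010 → 4-byte char #3 = F2 98 A4 AE.
Offset 9: leading byte 0xE1 = 11100001 → 3-byte char #4 = E1 9A B9.
Offset 12: leading byte 0xF0 = 11110000 → 4-byte char #5 = F0 A1 95 82.
Offset 16: leading byte 0xF0 = 11110000 → 4-byte char #6 = F0 90 8D 84.
Leading byte 0xF0 = 11110000 matches 11110xxx → 4-byte sequence.
Byte 1: 0xF0 = 11110000, payload 000 (3 bits).
Byte 2: 0x90 = 10010000 (10xxxxxx ✓), payload 010000.
Byte 3: 0x8D = 10001101 (10xxxxxx ✓), payload 001101.
Byte 4: 0x84 = 10000100 (10xxxxxx ✓), payload 000100.
Concatenate: 000010000001101000100 = 0x10344 (21 bits → U+10344).

U+10344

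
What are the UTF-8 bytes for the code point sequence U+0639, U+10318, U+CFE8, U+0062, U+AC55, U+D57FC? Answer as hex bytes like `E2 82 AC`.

U+0639: 2-byte form → D8 B9.
U+10318: 4-byte form → F0 90 8C 98.
U+CFE8: 3-byte form → EC BF A8.
U+0062: 1-byte form → 62.
U+AC55: 3-byte form → EA B1 95.
U+D57FC: 4-byte form → F3 95 9F BC.
Concatenated (17 bytes): D8 B9 F0 90 8C 98 EC BF A8 62 EA B1 95 F3 95 9F BC.

D8 B9 F0 90 8C 98 EC BF A8 62 EA B1 95 F3 95 9F BC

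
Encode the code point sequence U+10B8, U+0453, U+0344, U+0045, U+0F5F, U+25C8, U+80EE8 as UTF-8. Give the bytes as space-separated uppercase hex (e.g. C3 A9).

U+10B8: 3-byte form → E1 82 B8.
U+0453: 2-byte form → D1 93.
U+0344: 2-byte form → CD 84.
U+0045: 1-byte form → 45.
U+0F5F: 3-byte form → E0 BD 9F.
U+25C8: 3-byte form → E2 97 88.
U+80EE8: 4-byte form → F2 80 BB A8.
Concatenated (18 bytes): E1 82 B8 D1 93 CD 84 45 E0 BD 9F E2 97 88 F2 80 BB A8.

E1 82 B8 D1 93 CD 84 45 E0 BD 9F E2 97 88 F2 80 BB A8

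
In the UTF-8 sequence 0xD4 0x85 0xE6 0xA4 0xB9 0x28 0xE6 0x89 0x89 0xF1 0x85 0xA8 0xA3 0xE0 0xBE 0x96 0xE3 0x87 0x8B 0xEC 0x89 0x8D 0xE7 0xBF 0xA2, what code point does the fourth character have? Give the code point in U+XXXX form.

Offset 0: leading byte 0xD4 = 11010100 → 2-byte char #1 = D4 85.
Offset 2: leading byte 0xE6 = 11100110 → 3-byte char #2 = E6 A4 B9.
Offset 5: leading byte 0x28 = 00101000 → 1-byte char #3 = 28.
Offset 6: leading byte 0xE6 = 11100110 → 3-byte char #4 = E6 89 89.
Leading byte 0xE6 = 11100110 matches 1110xxxx → 3-byte sequence.
Byte 1: 0xE6 = 11100110, payload 0110 (4 bits).
Byte 2: 0x89 = 10001001 (10xxxxxx ✓), payload 001001.
Byte 3: 0x89 = 10001001 (10xxxxxx ✓), payload 001001.
Concatenate: 0110001001001001 = 0x6249 (16 bits → U+6249).

U+6249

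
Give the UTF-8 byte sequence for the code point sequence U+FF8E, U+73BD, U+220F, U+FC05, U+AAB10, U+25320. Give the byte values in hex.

EF BE 8E E7 8E BD E2 88 8F EF B0 85 F2 AA AC 90 F0 A5 8C A0

U+FF8E: 3-byte form → EF BE 8E.
U+73BD: 3-byte form → E7 8E BD.
U+220F: 3-byte form → E2 88 8F.
U+FC05: 3-byte form → EF B0 85.
U+AAB10: 4-byte form → F2 AA AC 90.
U+25320: 4-byte form → F0 A5 8C A0.
Concatenated (20 bytes): EF BE 8E E7 8E BD E2 88 8F EF B0 85 F2 AA AC 90 F0 A5 8C A0.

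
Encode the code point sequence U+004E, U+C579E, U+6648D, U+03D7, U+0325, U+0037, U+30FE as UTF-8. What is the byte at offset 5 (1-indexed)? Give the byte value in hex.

0x9E

1-indexed offset 5 is 0-indexed offset 4.
U+004E → 1-byte form 4E at offsets 0–0.
U+C579E → 4-byte form F3 85 9E 9E at offsets 1–4.
Offset 4 falls in char 2's range; it's byte 4 of F3 85 9E 9E = 0x9E.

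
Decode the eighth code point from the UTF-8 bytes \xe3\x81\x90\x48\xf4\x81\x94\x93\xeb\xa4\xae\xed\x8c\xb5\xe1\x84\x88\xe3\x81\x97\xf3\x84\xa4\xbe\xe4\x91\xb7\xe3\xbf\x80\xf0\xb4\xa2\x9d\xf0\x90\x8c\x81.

Offset 0: leading byte 0xE3 = 11100011 → 3-byte char #1 = E3 81 90.
Offset 3: leading byte 0x48 = 01001000 → 1-byte char #2 = 48.
Offset 4: leading byte 0xF4 = 11110100 → 4-byte char #3 = F4 81 94 93.
Offset 8: leading byte 0xEB = 11101011 → 3-byte char #4 = EB A4 AE.
Offset 11: leading byte 0xED = 11101101 → 3-byte char #5 = ED 8C B5.
Offset 14: leading byte 0xE1 = 11100001 → 3-byte char #6 = E1 84 88.
Offset 17: leading byte 0xE3 = 11100011 → 3-byte char #7 = E3 81 97.
Offset 20: leading byte 0xF3 = 11110011 → 4-byte char #8 = F3 84 A4 BE.
Leading byte 0xF3 = 11110011 matches 11110xxx → 4-byte sequence.
Byte 1: 0xF3 = 11110011, payload 011 (3 bits).
Byte 2: 0x84 = 10000100 (10xxxxxx ✓), payload 000100.
Byte 3: 0xA4 = 10100100 (10xxxxxx ✓), payload 100100.
Byte 4: 0xBE = 10111110 (10xxxxxx ✓), payload 111110.
Concatenate: 011000100100100111110 = 0xC493E (21 bits → U+C493E).

U+C493E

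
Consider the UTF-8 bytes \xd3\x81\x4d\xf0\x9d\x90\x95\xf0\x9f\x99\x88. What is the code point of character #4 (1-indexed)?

U+1F648

Offset 0: leading byte 0xD3 = 11010011 → 2-byte char #1 = D3 81.
Offset 2: leading byte 0x4D = 01001101 → 1-byte char #2 = 4D.
Offset 3: leading byte 0xF0 = 11110000 → 4-byte char #3 = F0 9D 90 95.
Offset 7: leading byte 0xF0 = 11110000 → 4-byte char #4 = F0 9F 99 88.
Leading byte 0xF0 = 11110000 matches 11110xxx → 4-byte sequence.
Byte 1: 0xF0 = 11110000, payload 000 (3 bits).
Byte 2: 0x9F = 10011111 (10xxxxxx ✓), payload 011111.
Byte 3: 0x99 = 10011001 (10xxxxxx ✓), payload 011001.
Byte 4: 0x88 = 10001000 (10xxxxxx ✓), payload 001000.
Concatenate: 000011111011001001000 = 0x1F648 (21 bits → U+1F648).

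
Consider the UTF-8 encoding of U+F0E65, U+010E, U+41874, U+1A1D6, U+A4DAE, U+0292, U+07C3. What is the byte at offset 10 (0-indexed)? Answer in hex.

U+F0E65 → 4-byte form F3 B0 B9 A5 at offsets 0–3.
U+010E → 2-byte form C4 8E at offsets 4–5.
U+41874 → 4-byte form F1 81 A1 B4 at offsets 6–9.
U+1A1D6 → 4-byte form F0 9A 87 96 at offsets 10–13.
Offset 10 falls in char 4's range; it's byte 1 of F0 9A 87 96 = 0xF0.

0xF0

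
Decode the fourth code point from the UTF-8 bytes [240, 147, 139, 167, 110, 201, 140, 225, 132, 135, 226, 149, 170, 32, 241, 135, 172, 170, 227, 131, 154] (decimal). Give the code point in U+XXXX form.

U+1107

Offset 0: leading byte 0xF0 = 11110000 → 4-byte char #1 = F0 93 8B A7.
Offset 4: leading byte 0x6E = 01101110 → 1-byte char #2 = 6E.
Offset 5: leading byte 0xC9 = 11001001 → 2-byte char #3 = C9 8C.
Offset 7: leading byte 0xE1 = 11100001 → 3-byte char #4 = E1 84 87.
Leading byte 0xE1 = 11100001 matches 1110xxxx → 3-byte sequence.
Byte 1: 0xE1 = 11100001, payload 0001 (4 bits).
Byte 2: 0x84 = 10000100 (10xxxxxx ✓), payload 000100.
Byte 3: 0x87 = 10000111 (10xxxxxx ✓), payload 000111.
Concatenate: 0001000100000111 = 0x1107 (16 bits → U+1107).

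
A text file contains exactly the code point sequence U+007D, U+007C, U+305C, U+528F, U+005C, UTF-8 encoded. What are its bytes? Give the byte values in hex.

U+007D: 1-byte form → 7D.
U+007C: 1-byte form → 7C.
U+305C: 3-byte form → E3 81 9C.
U+528F: 3-byte form → E5 8A 8F.
U+005C: 1-byte form → 5C.
Concatenated (9 bytes): 7D 7C E3 81 9C E5 8A 8F 5C.

7D 7C E3 81 9C E5 8A 8F 5C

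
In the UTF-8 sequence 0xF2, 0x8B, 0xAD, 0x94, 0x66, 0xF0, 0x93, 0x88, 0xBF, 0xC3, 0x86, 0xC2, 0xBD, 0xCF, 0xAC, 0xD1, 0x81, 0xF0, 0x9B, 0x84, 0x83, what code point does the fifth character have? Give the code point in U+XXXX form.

Offset 0: leading byte 0xF2 = 11110010 → 4-byte char #1 = F2 8B AD 94.
Offset 4: leading byte 0x66 = 01100110 → 1-byte char #2 = 66.
Offset 5: leading byte 0xF0 = 11110000 → 4-byte char #3 = F0 93 88 BF.
Offset 9: leading byte 0xC3 = 11000011 → 2-byte char #4 = C3 86.
Offset 11: leading byte 0xC2 = 11000010 → 2-byte char #5 = C2 BD.
Leading byte 0xC2 = 11000010 matches 110xxxxx → 2-byte sequence.
Byte 1: 0xC2 = 11000010, payload 00010 (5 bits).
Byte 2: 0xBD = 10111101 (10xxxxxx ✓), payload 111101.
Concatenate: 00010111101 = 0xBD (11 bits → U+00BD).

U+00BD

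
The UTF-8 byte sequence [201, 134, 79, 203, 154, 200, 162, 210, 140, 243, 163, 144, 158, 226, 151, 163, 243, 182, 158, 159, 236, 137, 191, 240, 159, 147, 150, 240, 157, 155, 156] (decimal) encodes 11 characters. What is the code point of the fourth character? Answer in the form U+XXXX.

Offset 0: leading byte 0xC9 = 11001001 → 2-byte char #1 = C9 86.
Offset 2: leading byte 0x4F = 01001111 → 1-byte char #2 = 4F.
Offset 3: leading byte 0xCB = 11001011 → 2-byte char #3 = CB 9A.
Offset 5: leading byte 0xC8 = 11001000 → 2-byte char #4 = C8 A2.
Leading byte 0xC8 = 11001000 matches 110xxxxx → 2-byte sequence.
Byte 1: 0xC8 = 11001000, payload 01000 (5 bits).
Byte 2: 0xA2 = 10100010 (10xxxxxx ✓), payload 100010.
Concatenate: 01000100010 = 0x222 (11 bits → U+0222).

U+0222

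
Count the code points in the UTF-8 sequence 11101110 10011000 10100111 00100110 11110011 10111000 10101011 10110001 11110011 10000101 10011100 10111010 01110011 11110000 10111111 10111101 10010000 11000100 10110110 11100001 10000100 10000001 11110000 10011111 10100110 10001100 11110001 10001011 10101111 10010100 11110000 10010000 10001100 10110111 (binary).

11

Byte at offset 0: 0xEE = 11101110 → 3-byte char (#1). Advance 3.
Byte at offset 3: 0x26 = 00100110 → 1-byte char (#2). Advance 1.
Byte at offset 4: 0xF3 = 11110011 → 4-byte char (#3). Advance 4.
Byte at offset 8: 0xF3 = 11110011 → 4-byte char (#4). Advance 4.
Byte at offset 12: 0x73 = 01110011 → 1-byte char (#5). Advance 1.
Byte at offset 13: 0xF0 = 11110000 → 4-byte char (#6). Advance 4.
Byte at offset 17: 0xC4 = 11000100 → 2-byte char (#7). Advance 2.
Byte at offset 19: 0xE1 = 11100001 → 3-byte char (#8). Advance 3.
Byte at offset 22: 0xF0 = 11110000 → 4-byte char (#9). Advance 4.
Byte at offset 26: 0xF1 = 11110001 → 4-byte char (#10). Advance 4.
Byte at offset 30: 0xF0 = 11110000 → 4-byte char (#11). Advance 4.
Reached end at offset 34 after 11 code points.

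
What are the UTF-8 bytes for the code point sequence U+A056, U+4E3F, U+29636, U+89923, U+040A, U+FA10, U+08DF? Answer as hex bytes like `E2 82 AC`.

U+A056: 3-byte form → EA 81 96.
U+4E3F: 3-byte form → E4 B8 BF.
U+29636: 4-byte form → F0 A9 98 B6.
U+89923: 4-byte form → F2 89 A4 A3.
U+040A: 2-byte form → D0 8A.
U+FA10: 3-byte form → EF A8 90.
U+08DF: 3-byte form → E0 A3 9F.
Concatenated (22 bytes): EA 81 96 E4 B8 BF F0 A9 98 B6 F2 89 A4 A3 D0 8A EF A8 90 E0 A3 9F.

EA 81 96 E4 B8 BF F0 A9 98 B6 F2 89 A4 A3 D0 8A EF A8 90 E0 A3 9F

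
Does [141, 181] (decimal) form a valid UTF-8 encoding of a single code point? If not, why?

invalid (continuation byte with no leading byte)

Byte 0x8D = 10001101 has the form 10xxxxxx — a continuation byte — but there is no preceding leading byte.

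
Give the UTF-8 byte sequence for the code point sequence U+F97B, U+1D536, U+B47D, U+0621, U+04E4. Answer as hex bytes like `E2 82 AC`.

EF A5 BB F0 9D 94 B6 EB 91 BD D8 A1 D3 A4

U+F97B: 3-byte form → EF A5 BB.
U+1D536: 4-byte form → F0 9D 94 B6.
U+B47D: 3-byte form → EB 91 BD.
U+0621: 2-byte form → D8 A1.
U+04E4: 2-byte form → D3 A4.
Concatenated (14 bytes): EF A5 BB F0 9D 94 B6 EB 91 BD D8 A1 D3 A4.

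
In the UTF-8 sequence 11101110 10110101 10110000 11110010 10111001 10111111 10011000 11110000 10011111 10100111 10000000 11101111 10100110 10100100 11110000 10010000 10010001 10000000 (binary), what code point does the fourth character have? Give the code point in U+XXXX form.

Offset 0: leading byte 0xEE = 11101110 → 3-byte char #1 = EE B5 B0.
Offset 3: leading byte 0xF2 = 11110010 → 4-byte char #2 = F2 B9 BF 98.
Offset 7: leading byte 0xF0 = 11110000 → 4-byte char #3 = F0 9F A7 80.
Offset 11: leading byte 0xEF = 11101111 → 3-byte char #4 = EF A6 A4.
Leading byte 0xEF = 11101111 matches 1110xxxx → 3-byte sequence.
Byte 1: 0xEF = 11101111, payload 1111 (4 bits).
Byte 2: 0xA6 = 10100110 (10xxxxxx ✓), payload 100110.
Byte 3: 0xA4 = 10100100 (10xxxxxx ✓), payload 100100.
Concatenate: 1111100110100100 = 0xF9A4 (16 bits → U+F9A4).

U+F9A4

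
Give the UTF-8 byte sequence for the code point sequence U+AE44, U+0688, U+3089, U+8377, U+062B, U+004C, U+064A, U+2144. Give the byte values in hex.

EA B9 84 DA 88 E3 82 89 E8 8D B7 D8 AB 4C D9 8A E2 85 84

U+AE44: 3-byte form → EA B9 84.
U+0688: 2-byte form → DA 88.
U+3089: 3-byte form → E3 82 89.
U+8377: 3-byte form → E8 8D B7.
U+062B: 2-byte form → D8 AB.
U+004C: 1-byte form → 4C.
U+064A: 2-byte form → D9 8A.
U+2144: 3-byte form → E2 85 84.
Concatenated (19 bytes): EA B9 84 DA 88 E3 82 89 E8 8D B7 D8 AB 4C D9 8A E2 85 84.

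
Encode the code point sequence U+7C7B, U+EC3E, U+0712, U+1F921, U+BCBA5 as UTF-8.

E7 B1 BB EE B0 BE DC 92 F0 9F A4 A1 F2 BC AE A5

U+7C7B: 3-byte form → E7 B1 BB.
U+EC3E: 3-byte form → EE B0 BE.
U+0712: 2-byte form → DC 92.
U+1F921: 4-byte form → F0 9F A4 A1.
U+BCBA5: 4-byte form → F2 BC AE A5.
Concatenated (16 bytes): E7 B1 BB EE B0 BE DC 92 F0 9F A4 A1 F2 BC AE A5.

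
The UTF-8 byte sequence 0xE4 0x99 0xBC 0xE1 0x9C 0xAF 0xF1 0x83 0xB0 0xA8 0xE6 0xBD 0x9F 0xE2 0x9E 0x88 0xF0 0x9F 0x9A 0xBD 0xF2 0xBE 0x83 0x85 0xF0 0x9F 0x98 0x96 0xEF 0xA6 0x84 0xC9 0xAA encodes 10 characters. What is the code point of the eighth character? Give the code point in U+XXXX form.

U+1F616

Offset 0: leading byte 0xE4 = 11100100 → 3-byte char #1 = E4 99 BC.
Offset 3: leading byte 0xE1 = 11100001 → 3-byte char #2 = E1 9C AF.
Offset 6: leading byte 0xF1 = 11110001 → 4-byte char #3 = F1 83 B0 A8.
Offset 10: leading byte 0xE6 = 11100110 → 3-byte char #4 = E6 BD 9F.
Offset 13: leading byte 0xE2 = 11100010 → 3-byte char #5 = E2 9E 88.
Offset 16: leading byte 0xF0 = 11110000 → 4-byte char #6 = F0 9F 9A BD.
Offset 20: leading byte 0xF2 = 11110010 → 4-byte char #7 = F2 BE 83 85.
Offset 24: leading byte 0xF0 = 11110000 → 4-byte char #8 = F0 9F 98 96.
Leading byte 0xF0 = 11110000 matches 11110xxx → 4-byte sequence.
Byte 1: 0xF0 = 11110000, payload 000 (3 bits).
Byte 2: 0x9F = 10011111 (10xxxxxx ✓), payload 011111.
Byte 3: 0x98 = 10011000 (10xxxxxx ✓), payload 011000.
Byte 4: 0x96 = 10010110 (10xxxxxx ✓), payload 010110.
Concatenate: 000011111011000010110 = 0x1F616 (21 bits → U+1F616).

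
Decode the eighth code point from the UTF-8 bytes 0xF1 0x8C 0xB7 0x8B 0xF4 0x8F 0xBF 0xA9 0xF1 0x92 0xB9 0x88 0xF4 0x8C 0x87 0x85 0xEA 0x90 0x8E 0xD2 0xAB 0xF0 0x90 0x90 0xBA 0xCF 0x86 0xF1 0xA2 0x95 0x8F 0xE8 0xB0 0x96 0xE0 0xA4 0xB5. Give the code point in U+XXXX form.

U+03C6

Offset 0: leading byte 0xF1 = 11110001 → 4-byte char #1 = F1 8C B7 8B.
Offset 4: leading byte 0xF4 = 11110100 → 4-byte char #2 = F4 8F BF A9.
Offset 8: leading byte 0xF1 = 11110001 → 4-byte char #3 = F1 92 B9 88.
Offset 12: leading byte 0xF4 = 11110100 → 4-byte char #4 = F4 8C 87 85.
Offset 16: leading byte 0xEA = 11101010 → 3-byte char #5 = EA 90 8E.
Offset 19: leading byte 0xD2 = 11010010 → 2-byte char #6 = D2 AB.
Offset 21: leading byte 0xF0 = 11110000 → 4-byte char #7 = F0 90 90 BA.
Offset 25: leading byte 0xCF = 11001111 → 2-byte char #8 = CF 86.
Leading byte 0xCF = 11001111 matches 110xxxxx → 2-byte sequence.
Byte 1: 0xCF = 11001111, payload 01111 (5 bits).
Byte 2: 0x86 = 10000110 (10xxxxxx ✓), payload 000110.
Concatenate: 01111000110 = 0x3C6 (11 bits → U+03C6).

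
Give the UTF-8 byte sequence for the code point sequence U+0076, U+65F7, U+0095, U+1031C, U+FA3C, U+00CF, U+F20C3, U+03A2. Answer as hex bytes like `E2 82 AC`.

76 E6 97 B7 C2 95 F0 90 8C 9C EF A8 BC C3 8F F3 B2 83 83 CE A2

U+0076: 1-byte form → 76.
U+65F7: 3-byte form → E6 97 B7.
U+0095: 2-byte form → C2 95.
U+1031C: 4-byte form → F0 90 8C 9C.
U+FA3C: 3-byte form → EF A8 BC.
U+00CF: 2-byte form → C3 8F.
U+F20C3: 4-byte form → F3 B2 83 83.
U+03A2: 2-byte form → CE A2.
Concatenated (21 bytes): 76 E6 97 B7 C2 95 F0 90 8C 9C EF A8 BC C3 8F F3 B2 83 83 CE A2.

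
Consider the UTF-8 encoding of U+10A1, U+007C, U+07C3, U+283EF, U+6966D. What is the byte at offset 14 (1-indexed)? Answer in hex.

1-indexed offset 14 is 0-indexed offset 13.
U+10A1 → 3-byte form E1 82 A1 at offsets 0–2.
U+007C → 1-byte form 7C at offsets 3–3.
U+07C3 → 2-byte form DF 83 at offsets 4–5.
U+283EF → 4-byte form F0 A8 8F AF at offsets 6–9.
U+6966D → 4-byte form F1 A9 99 AD at offsets 10–13.
Offset 13 falls in char 5's range; it's byte 4 of F1 A9 99 AD = 0xAD.

0xAD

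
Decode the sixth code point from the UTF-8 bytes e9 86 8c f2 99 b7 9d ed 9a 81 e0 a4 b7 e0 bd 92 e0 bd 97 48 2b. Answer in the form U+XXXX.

U+0F57

Offset 0: leading byte 0xE9 = 11101001 → 3-byte char #1 = E9 86 8C.
Offset 3: leading byte 0xF2 = 11110010 → 4-byte char #2 = F2 99 B7 9D.
Offset 7: leading byte 0xED = 11101101 → 3-byte char #3 = ED 9A 81.
Offset 10: leading byte 0xE0 = 11100000 → 3-byte char #4 = E0 A4 B7.
Offset 13: leading byte 0xE0 = 11100000 → 3-byte char #5 = E0 BD 92.
Offset 16: leading byte 0xE0 = 11100000 → 3-byte char #6 = E0 BD 97.
Leading byte 0xE0 = 11100000 matches 1110xxxx → 3-byte sequence.
Byte 1: 0xE0 = 11100000, payload 0000 (4 bits).
Byte 2: 0xBD = 10111101 (10xxxxxx ✓), payload 111101.
Byte 3: 0x97 = 10010111 (10xxxxxx ✓), payload 010111.
Concatenate: 0000111101010111 = 0xF57 (16 bits → U+0F57).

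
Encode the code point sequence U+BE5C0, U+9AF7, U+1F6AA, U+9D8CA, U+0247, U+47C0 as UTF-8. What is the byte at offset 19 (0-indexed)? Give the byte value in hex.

0x80

U+BE5C0 → 4-byte form F2 BE 97 80 at offsets 0–3.
U+9AF7 → 3-byte form E9 AB B7 at offsets 4–6.
U+1F6AA → 4-byte form F0 9F 9A AA at offsets 7–10.
U+9D8CA → 4-byte form F2 9D A3 8A at offsets 11–14.
U+0247 → 2-byte form C9 87 at offsets 15–16.
U+47C0 → 3-byte form E4 9F 80 at offsets 17–19.
Offset 19 falls in char 6's range; it's byte 3 of E4 9F 80 = 0x80.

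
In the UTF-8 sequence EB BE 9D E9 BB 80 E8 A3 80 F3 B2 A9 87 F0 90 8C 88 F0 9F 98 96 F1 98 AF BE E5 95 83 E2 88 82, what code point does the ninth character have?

Offset 0: leading byte 0xEB = 11101011 → 3-byte char #1 = EB BE 9D.
Offset 3: leading byte 0xE9 = 11101001 → 3-byte char #2 = E9 BB 80.
Offset 6: leading byte 0xE8 = 11101000 → 3-byte char #3 = E8 A3 80.
Offset 9: leading byte 0xF3 = 11110011 → 4-byte char #4 = F3 B2 A9 87.
Offset 13: leading byte 0xF0 = 11110000 → 4-byte char #5 = F0 90 8C 88.
Offset 17: leading byte 0xF0 = 11110000 → 4-byte char #6 = F0 9F 98 96.
Offset 21: leading byte 0xF1 = 11110001 → 4-byte char #7 = F1 98 AF BE.
Offset 25: leading byte 0xE5 = 11100101 → 3-byte char #8 = E5 95 83.
Offset 28: leading byte 0xE2 = 11100010 → 3-byte char #9 = E2 88 82.
Leading byte 0xE2 = 11100010 matches 1110xxxx → 3-byte sequence.
Byte 1: 0xE2 = 11100010, payload 0010 (4 bits).
Byte 2: 0x88 = 10001000 (10xxxxxx ✓), payload 001000.
Byte 3: 0x82 = 10000010 (10xxxxxx ✓), payload 000010.
Concatenate: 0010001000000010 = 0x2202 (16 bits → U+2202).

U+2202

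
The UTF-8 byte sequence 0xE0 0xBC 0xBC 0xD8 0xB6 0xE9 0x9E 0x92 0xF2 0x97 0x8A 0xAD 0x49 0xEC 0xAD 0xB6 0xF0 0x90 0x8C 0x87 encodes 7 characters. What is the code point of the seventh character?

Offset 0: leading byte 0xE0 = 11100000 → 3-byte char #1 = E0 BC BC.
Offset 3: leading byte 0xD8 = 11011000 → 2-byte char #2 = D8 B6.
Offset 5: leading byte 0xE9 = 11101001 → 3-byte char #3 = E9 9E 92.
Offset 8: leading byte 0xF2 = 11110010 → 4-byte char #4 = F2 97 8A AD.
Offset 12: leading byte 0x49 = 01001001 → 1-byte char #5 = 49.
Offset 13: leading byte 0xEC = 11101100 → 3-byte char #6 = EC AD B6.
Offset 16: leading byte 0xF0 = 11110000 → 4-byte char #7 = F0 90 8C 87.
Leading byte 0xF0 = 11110000 matches 11110xxx → 4-byte sequence.
Byte 1: 0xF0 = 11110000, payload 000 (3 bits).
Byte 2: 0x90 = 10010000 (10xxxxxx ✓), payload 010000.
Byte 3: 0x8C = 10001100 (10xxxxxx ✓), payload 001100.
Byte 4: 0x87 = 10000111 (10xxxxxx ✓), payload 000111.
Concatenate: 000010000001100000111 = 0x10307 (21 bits → U+10307).

U+10307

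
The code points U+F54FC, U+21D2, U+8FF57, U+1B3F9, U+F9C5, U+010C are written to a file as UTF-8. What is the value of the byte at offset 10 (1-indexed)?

1-indexed offset 10 is 0-indexed offset 9.
U+F54FC → 4-byte form F3 B5 93 BC at offsets 0–3.
U+21D2 → 3-byte form E2 87 92 at offsets 4–6.
U+8FF57 → 4-byte form F2 8F BD 97 at offsets 7–10.
Offset 9 falls in char 3's range; it's byte 3 of F2 8F BD 97 = 0xBD.

0xBD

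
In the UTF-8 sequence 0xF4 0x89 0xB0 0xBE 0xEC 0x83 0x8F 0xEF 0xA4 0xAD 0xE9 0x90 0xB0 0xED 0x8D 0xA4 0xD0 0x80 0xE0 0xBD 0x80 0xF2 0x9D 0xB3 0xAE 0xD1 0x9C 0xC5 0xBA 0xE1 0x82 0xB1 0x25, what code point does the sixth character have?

U+0400

Offset 0: leading byte 0xF4 = 11110100 → 4-byte char #1 = F4 89 B0 BE.
Offset 4: leading byte 0xEC = 11101100 → 3-byte char #2 = EC 83 8F.
Offset 7: leading byte 0xEF = 11101111 → 3-byte char #3 = EF A4 AD.
Offset 10: leading byte 0xE9 = 11101001 → 3-byte char #4 = E9 90 B0.
Offset 13: leading byte 0xED = 11101101 → 3-byte char #5 = ED 8D A4.
Offset 16: leading byte 0xD0 = 11010000 → 2-byte char #6 = D0 80.
Leading byte 0xD0 = 11010000 matches 110xxxxx → 2-byte sequence.
Byte 1: 0xD0 = 11010000, payload 10000 (5 bits).
Byte 2: 0x80 = 10000000 (10xxxxxx ✓), payload 000000.
Concatenate: 10000000000 = 0x400 (11 bits → U+0400).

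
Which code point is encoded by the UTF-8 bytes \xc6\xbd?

Leading byte 0xC6 = 11000110 matches 110xxxxx → 2-byte sequence.
Byte 1: 0xC6 = 11000110, payload 00110 (5 bits).
Byte 2: 0xBD = 10111101 (10xxxxxx ✓), payload 111101.
Concatenate: 00110111101 = 0x1BD (11 bits → U+01BD).

U+01BD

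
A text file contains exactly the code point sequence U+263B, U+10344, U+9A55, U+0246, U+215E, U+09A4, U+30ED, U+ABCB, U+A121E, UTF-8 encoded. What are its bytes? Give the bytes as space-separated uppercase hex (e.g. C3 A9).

U+263B: 3-byte form → E2 98 BB.
U+10344: 4-byte form → F0 90 8D 84.
U+9A55: 3-byte form → E9 A9 95.
U+0246: 2-byte form → C9 86.
U+215E: 3-byte form → E2 85 9E.
U+09A4: 3-byte form → E0 A6 A4.
U+30ED: 3-byte form → E3 83 AD.
U+ABCB: 3-byte form → EA AF 8B.
U+A121E: 4-byte form → F2 A1 88 9E.
Concatenated (28 bytes): E2 98 BB F0 90 8D 84 E9 A9 95 C9 86 E2 85 9E E0 A6 A4 E3 83 AD EA AF 8B F2 A1 88 9E.

E2 98 BB F0 90 8D 84 E9 A9 95 C9 86 E2 85 9E E0 A6 A4 E3 83 AD EA AF 8B F2 A1 88 9E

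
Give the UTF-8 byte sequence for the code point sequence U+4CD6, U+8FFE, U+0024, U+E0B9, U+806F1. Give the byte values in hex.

U+4CD6: 3-byte form → E4 B3 96.
U+8FFE: 3-byte form → E8 BF BE.
U+0024: 1-byte form → 24.
U+E0B9: 3-byte form → EE 82 B9.
U+806F1: 4-byte form → F2 80 9B B1.
Concatenated (14 bytes): E4 B3 96 E8 BF BE 24 EE 82 B9 F2 80 9B B1.

E4 B3 96 E8 BF BE 24 EE 82 B9 F2 80 9B B1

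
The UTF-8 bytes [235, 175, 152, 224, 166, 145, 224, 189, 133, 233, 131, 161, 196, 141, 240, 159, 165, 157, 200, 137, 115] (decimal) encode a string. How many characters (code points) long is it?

8

Byte at offset 0: 0xEB = 11101011 → 3-byte char (#1). Advance 3.
Byte at offset 3: 0xE0 = 11100000 → 3-byte char (#2). Advance 3.
Byte at offset 6: 0xE0 = 11100000 → 3-byte char (#3). Advance 3.
Byte at offset 9: 0xE9 = 11101001 → 3-byte char (#4). Advance 3.
Byte at offset 12: 0xC4 = 11000100 → 2-byte char (#5). Advance 2.
Byte at offset 14: 0xF0 = 11110000 → 4-byte char (#6). Advance 4.
Byte at offset 18: 0xC8 = 11001000 → 2-byte char (#7). Advance 2.
Byte at offset 20: 0x73 = 01110011 → 1-byte char (#8). Advance 1.
Reached end at offset 21 after 8 code points.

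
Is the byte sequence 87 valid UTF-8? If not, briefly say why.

Byte 0x87 = 10000111 has the form 10xxxxxx — a continuation byte — but there is no preceding leading byte.

invalid (continuation byte with no leading byte)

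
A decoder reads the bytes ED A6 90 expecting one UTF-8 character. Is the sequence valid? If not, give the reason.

Structurally a 3-byte sequence; payload = 0xD990.
But 0xD990 is in U+D800–U+DFFF, the surrogate range. Surrogates are not Unicode scalar values and are forbidden in UTF-8.

invalid (encodes a surrogate (U+D800–U+DFFF))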